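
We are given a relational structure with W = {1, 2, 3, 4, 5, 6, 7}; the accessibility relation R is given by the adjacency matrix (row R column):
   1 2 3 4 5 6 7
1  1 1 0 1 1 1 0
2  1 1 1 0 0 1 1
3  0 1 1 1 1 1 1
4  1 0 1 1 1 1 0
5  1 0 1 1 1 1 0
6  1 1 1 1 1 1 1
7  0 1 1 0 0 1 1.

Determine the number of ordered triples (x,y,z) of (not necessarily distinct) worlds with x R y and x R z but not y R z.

32

Enumerating: (1,2,4), (1,2,5), (1,4,2), (1,5,2), (2,1,3), (2,1,7), (2,3,1), (2,7,1), (3,2,4), (3,2,5), (3,4,2), (3,4,7), … and 20 more.
Total: 32.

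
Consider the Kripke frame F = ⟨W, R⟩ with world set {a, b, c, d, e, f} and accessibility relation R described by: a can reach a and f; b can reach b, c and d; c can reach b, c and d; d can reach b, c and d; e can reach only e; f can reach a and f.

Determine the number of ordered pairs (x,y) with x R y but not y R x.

R is symmetric; there are no such tuples.

0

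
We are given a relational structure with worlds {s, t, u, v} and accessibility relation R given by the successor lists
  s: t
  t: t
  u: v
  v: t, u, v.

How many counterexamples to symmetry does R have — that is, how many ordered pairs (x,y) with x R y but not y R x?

2

Enumerating: (s,t), (v,t).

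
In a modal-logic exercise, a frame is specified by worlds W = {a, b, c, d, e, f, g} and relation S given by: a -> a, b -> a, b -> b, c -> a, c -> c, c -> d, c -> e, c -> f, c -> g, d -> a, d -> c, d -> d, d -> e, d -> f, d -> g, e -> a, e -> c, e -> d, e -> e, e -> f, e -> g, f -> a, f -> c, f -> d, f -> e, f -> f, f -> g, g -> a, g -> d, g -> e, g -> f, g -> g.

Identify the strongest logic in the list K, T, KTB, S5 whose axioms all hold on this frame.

T

Reflexive (axiom T): yes — every world is S-related to itself.
Symmetric (axiom B): no — b S a but not a S b.
Euclidean (axiom 5): no — c S a and c S d, but not a S d.
So F validates K, T; KTB would additionally require S to be symmetric. The strongest is T.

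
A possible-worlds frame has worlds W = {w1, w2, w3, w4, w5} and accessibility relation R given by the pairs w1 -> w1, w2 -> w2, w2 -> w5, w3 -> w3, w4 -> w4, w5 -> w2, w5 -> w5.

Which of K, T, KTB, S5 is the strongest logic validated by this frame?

Reflexive (axiom T): yes — every world is R-related to itself.
Symmetric (axiom B): yes — every pair in R has its reverse in R.
Euclidean (axiom 5): yes — any two successors of a common world are R-related.
So F validates K, T, KTB, S5. The strongest is S5.

S5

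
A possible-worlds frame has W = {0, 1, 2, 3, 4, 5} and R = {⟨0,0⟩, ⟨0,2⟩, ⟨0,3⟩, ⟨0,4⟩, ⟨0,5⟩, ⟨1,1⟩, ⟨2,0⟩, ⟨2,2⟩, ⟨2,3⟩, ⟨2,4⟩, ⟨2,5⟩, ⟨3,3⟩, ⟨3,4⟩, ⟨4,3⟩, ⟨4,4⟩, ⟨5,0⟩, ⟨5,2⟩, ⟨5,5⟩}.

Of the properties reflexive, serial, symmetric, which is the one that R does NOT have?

Reflexive: yes — every world is R-related to itself.
Serial: yes — every world has a successor (e.g. 0 R 0).
Symmetric: no — 0 R 3 but not 3 R 0.
Only symmetric fails.

symmetric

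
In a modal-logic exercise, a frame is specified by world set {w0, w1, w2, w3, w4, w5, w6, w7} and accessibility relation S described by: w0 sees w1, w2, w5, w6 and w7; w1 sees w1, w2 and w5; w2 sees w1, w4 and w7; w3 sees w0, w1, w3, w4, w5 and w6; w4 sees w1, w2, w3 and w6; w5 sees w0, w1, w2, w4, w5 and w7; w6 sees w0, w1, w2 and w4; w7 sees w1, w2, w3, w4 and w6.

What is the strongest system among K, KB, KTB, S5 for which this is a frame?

K

Symmetric (axiom B): no — w0 S w1 but not w1 S w0.
Reflexive (axiom T): no — w0 is not related to itself.
Euclidean (axiom 5): no — w0 S w1 and w0 S w6, but not w1 S w6.
So F validates K; KB would additionally require S to be symmetric. The strongest is K.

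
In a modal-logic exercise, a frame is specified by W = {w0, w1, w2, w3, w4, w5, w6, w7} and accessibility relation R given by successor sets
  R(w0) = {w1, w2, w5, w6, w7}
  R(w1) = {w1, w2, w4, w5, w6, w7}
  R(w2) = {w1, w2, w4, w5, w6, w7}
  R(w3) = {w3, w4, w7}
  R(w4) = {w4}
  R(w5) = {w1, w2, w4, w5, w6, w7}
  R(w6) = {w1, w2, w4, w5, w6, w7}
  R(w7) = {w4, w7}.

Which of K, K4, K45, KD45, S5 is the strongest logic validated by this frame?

K

Transitive (axiom 4): no — w0 R w1 and w1 R w4, but not w0 R w4.
Euclidean (axiom 5): no — w0 R w7 and w0 R w1, but not w7 R w1.
Serial (axiom D): yes — every world has a successor (e.g. w0 R w1).
Reflexive (axiom T): no — w0 is not related to itself.
So F validates K; K4 would additionally require R to be transitive. The strongest is K.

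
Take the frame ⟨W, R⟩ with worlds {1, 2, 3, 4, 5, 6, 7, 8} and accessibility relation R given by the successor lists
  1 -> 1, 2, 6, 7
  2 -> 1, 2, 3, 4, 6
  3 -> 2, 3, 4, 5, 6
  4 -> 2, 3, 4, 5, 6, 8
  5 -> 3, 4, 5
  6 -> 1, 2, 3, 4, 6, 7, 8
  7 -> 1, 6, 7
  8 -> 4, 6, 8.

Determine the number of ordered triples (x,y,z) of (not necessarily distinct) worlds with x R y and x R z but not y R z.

Enumerating: (1,2,7), (1,7,2), (2,1,3), (2,1,4), (2,3,1), (2,4,1), (3,2,5), (3,5,2), (3,5,6), (3,6,5), (4,2,5), (4,2,8), … and 26 more.
Total: 38.

38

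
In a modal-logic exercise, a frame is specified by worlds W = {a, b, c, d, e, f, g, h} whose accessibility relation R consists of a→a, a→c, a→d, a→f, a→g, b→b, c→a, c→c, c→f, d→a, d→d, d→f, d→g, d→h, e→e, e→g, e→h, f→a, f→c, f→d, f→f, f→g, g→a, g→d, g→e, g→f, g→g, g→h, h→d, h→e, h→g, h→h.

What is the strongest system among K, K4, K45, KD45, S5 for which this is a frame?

K

Transitive (axiom 4): no — a R d and d R h, but not a R h.
Euclidean (axiom 5): no — a R c and a R d, but not c R d.
Serial (axiom D): yes — every world has a successor (e.g. a R a).
Reflexive (axiom T): yes — every world is R-related to itself.
So F validates K; K4 would additionally require R to be transitive. The strongest is K.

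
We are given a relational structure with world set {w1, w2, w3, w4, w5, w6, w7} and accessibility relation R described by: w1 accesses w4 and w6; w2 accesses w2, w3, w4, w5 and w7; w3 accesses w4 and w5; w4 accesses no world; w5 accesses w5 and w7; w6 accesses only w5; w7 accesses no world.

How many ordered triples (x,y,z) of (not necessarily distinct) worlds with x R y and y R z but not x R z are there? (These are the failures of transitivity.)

3

Enumerating: (w1,w6,w5), (w3,w5,w7), (w6,w5,w7).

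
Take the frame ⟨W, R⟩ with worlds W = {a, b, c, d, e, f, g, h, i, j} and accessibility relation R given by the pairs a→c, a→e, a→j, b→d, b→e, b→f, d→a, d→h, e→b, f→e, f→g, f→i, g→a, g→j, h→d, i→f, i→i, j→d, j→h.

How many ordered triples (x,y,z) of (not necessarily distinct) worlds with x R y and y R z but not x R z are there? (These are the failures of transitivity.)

Enumerating: (a,e,b), (a,j,d), (a,j,h), (b,d,a), (b,d,h), (b,e,b), (b,f,g), (b,f,i), (d,a,c), (d,a,e), (d,a,j), (d,h,d), … and 16 more.
Total: 28.

28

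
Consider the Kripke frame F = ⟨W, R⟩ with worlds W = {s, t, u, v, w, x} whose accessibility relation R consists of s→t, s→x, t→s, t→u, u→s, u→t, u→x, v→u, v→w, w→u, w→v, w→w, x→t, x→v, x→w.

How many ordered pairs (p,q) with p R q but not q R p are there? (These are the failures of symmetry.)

8

Enumerating: (s,x), (u,s), (u,x), (v,u), (w,u), (x,t), (x,v), (x,w).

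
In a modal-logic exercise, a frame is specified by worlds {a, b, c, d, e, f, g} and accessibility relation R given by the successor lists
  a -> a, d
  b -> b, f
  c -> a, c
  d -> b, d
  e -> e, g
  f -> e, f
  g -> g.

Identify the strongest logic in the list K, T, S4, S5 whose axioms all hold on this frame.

T

Reflexive (axiom T): yes — every world is R-related to itself.
Transitive (axiom 4): no — a R d and d R b, but not a R b.
Euclidean (axiom 5): no — a R d and a R a, but not d R a.
So F validates K, T; S4 would additionally require R to be transitive. The strongest is T.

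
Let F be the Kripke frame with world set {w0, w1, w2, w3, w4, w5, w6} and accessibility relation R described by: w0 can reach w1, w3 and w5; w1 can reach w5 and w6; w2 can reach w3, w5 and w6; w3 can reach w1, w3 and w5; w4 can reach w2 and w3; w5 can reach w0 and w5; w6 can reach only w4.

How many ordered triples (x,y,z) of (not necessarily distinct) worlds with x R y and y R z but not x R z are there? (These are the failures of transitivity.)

Enumerating: (w0,w1,w6), (w0,w5,w0), (w1,w5,w0), (w1,w6,w4), (w2,w3,w1), (w2,w5,w0), (w2,w6,w4), (w3,w1,w6), (w3,w5,w0), (w4,w2,w5), (w4,w2,w6), (w4,w3,w1), (w4,w3,w5), (w5,w0,w1), (w5,w0,w3), (w6,w4,w2), (w6,w4,w3).

17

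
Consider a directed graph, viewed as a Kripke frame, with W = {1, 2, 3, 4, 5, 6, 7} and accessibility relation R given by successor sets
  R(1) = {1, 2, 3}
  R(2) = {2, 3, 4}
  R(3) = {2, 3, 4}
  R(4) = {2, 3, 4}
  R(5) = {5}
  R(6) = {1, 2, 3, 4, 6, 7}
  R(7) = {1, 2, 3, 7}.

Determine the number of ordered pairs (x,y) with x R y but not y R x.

10

Enumerating: (1,2), (1,3), (6,1), (6,2), (6,3), (6,4), (6,7), (7,1), (7,2), (7,3).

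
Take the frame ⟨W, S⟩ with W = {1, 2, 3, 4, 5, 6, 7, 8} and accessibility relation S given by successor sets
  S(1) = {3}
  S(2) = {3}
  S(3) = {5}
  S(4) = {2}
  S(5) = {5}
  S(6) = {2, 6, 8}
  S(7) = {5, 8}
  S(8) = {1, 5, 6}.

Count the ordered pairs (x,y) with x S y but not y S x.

Enumerating: (1,3), (2,3), (3,5), (4,2), (6,2), (7,5), (7,8), (8,1), (8,5).

9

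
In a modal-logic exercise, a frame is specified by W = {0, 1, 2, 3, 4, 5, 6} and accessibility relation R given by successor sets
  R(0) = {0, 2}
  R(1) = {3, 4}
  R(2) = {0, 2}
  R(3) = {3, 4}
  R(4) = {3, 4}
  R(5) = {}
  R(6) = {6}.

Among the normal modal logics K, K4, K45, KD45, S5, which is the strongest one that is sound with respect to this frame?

K45

Transitive (axiom 4): yes — every two-step R-path is closed by a direct edge.
Euclidean (axiom 5): yes — any two successors of a common world are R-related.
Serial (axiom D): no — 5 has no R-successor.
Reflexive (axiom T): no — 1 is not related to itself.
So F validates K, K4, K45; KD45 would additionally require R to be serial. The strongest is K45.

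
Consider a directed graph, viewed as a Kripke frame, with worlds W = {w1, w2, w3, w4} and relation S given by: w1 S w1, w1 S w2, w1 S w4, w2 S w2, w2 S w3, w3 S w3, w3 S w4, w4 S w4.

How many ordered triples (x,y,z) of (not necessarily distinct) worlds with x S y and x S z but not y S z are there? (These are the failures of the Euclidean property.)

Enumerating: (w1,w2,w1), (w1,w2,w4), (w1,w4,w1), (w1,w4,w2), (w2,w3,w2), (w3,w4,w3).

6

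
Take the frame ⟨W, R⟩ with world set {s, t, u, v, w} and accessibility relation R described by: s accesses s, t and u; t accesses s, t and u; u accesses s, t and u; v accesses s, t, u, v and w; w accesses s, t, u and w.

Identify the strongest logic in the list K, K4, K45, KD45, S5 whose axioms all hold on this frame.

K4

Transitive (axiom 4): yes — every two-step R-path is closed by a direct edge.
Euclidean (axiom 5): no — v R s and v R w, but not s R w.
Serial (axiom D): yes — every world has a successor (e.g. s R s).
Reflexive (axiom T): yes — every world is R-related to itself.
So F validates K, K4; K45 would additionally require R to be Euclidean. The strongest is K4.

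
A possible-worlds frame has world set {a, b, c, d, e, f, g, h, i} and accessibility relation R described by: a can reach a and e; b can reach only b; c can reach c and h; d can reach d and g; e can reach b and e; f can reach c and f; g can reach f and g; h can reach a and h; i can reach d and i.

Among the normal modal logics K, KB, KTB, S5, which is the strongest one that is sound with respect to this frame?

Symmetric (axiom B): no — a R e but not e R a.
Reflexive (axiom T): yes — every world is R-related to itself.
Euclidean (axiom 5): no — a R e and a R a, but not e R a.
So F validates K; KB would additionally require R to be symmetric. The strongest is K.

K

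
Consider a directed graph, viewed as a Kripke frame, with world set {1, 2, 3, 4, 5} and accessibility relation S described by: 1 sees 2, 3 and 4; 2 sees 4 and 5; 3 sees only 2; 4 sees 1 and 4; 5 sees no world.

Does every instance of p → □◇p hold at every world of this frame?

No

The schema B characterises exactly the symmetric frames.
Symmetric: no — 1 S 2 but not 2 S 1.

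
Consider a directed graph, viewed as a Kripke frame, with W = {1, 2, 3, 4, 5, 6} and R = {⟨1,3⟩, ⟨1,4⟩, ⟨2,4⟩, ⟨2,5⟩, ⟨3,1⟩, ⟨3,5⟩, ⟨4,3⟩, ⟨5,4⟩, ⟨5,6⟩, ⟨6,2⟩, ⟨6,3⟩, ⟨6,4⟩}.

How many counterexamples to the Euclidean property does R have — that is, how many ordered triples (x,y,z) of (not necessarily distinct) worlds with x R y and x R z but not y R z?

21

Enumerating: (1,3,3), (1,3,4), (1,4,4), (2,4,4), (2,4,5), (2,5,5), (3,1,1), (3,1,5), (3,5,1), (3,5,5), (4,3,3), (5,4,4), … and 9 more.
Total: 21.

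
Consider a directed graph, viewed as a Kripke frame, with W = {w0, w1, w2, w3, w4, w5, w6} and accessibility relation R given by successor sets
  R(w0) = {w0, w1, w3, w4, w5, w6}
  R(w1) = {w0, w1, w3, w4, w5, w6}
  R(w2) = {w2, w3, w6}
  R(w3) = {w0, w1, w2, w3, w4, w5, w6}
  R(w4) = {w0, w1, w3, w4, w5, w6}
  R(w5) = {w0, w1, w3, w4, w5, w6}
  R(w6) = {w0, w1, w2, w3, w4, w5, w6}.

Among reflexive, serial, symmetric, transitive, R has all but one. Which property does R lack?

transitive

Reflexive: yes — every world is R-related to itself.
Serial: yes — every world has a successor (e.g. w0 R w0).
Symmetric: yes — every pair in R has its reverse in R.
Transitive: no — w0 R w3 and w3 R w2, but not w0 R w2.
Only transitive fails.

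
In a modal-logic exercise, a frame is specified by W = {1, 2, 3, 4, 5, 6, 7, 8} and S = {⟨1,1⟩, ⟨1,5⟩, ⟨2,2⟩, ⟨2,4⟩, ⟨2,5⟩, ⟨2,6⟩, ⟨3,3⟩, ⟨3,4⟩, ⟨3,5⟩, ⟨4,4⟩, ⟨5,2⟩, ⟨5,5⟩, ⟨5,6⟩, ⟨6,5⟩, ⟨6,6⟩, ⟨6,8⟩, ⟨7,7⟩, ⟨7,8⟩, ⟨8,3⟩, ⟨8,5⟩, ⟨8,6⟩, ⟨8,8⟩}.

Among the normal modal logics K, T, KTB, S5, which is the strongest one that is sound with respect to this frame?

T

Reflexive (axiom T): yes — every world is S-related to itself.
Symmetric (axiom B): no — 1 S 5 but not 5 S 1.
Euclidean (axiom 5): no — 2 S 4 and 2 S 5, but not 4 S 5.
So F validates K, T; KTB would additionally require S to be symmetric. The strongest is T.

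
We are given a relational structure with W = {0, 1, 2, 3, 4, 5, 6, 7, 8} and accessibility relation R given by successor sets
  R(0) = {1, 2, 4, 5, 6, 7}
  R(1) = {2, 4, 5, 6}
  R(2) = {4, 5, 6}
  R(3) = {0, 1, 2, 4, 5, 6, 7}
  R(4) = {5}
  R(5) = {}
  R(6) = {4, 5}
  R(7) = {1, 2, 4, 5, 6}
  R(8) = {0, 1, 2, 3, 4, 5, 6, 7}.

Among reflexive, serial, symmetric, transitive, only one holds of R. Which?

transitive

Reflexive: no — 0 is not related to itself.
Serial: no — 5 has no R-successor.
Symmetric: no — 0 R 1 but not 1 R 0.
Transitive: yes — every two-step R-path is closed by a direct edge.
Only transitive holds.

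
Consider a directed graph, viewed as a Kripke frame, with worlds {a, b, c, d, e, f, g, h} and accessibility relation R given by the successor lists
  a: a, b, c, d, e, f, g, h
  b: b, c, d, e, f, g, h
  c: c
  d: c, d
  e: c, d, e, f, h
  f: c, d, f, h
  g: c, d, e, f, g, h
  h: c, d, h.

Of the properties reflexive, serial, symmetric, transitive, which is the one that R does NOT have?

Reflexive: yes — every world is R-related to itself.
Serial: yes — every world has a successor (e.g. a R a).
Symmetric: no — a R b but not b R a.
Transitive: yes — every two-step R-path is closed by a direct edge.
Only symmetric fails.

symmetric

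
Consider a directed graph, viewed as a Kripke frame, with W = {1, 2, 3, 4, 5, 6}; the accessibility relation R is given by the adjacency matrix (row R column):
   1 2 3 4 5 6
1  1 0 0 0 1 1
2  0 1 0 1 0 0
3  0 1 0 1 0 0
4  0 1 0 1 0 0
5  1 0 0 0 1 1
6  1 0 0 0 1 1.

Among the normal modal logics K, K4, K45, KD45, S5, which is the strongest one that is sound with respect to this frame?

Transitive (axiom 4): yes — every two-step R-path is closed by a direct edge.
Euclidean (axiom 5): yes — any two successors of a common world are R-related.
Serial (axiom D): yes — every world has a successor (e.g. 1 R 1).
Reflexive (axiom T): no — 3 is not related to itself.
So F validates K, K4, K45, KD45; S5 would additionally require R to be reflexive. The strongest is KD45.

KD45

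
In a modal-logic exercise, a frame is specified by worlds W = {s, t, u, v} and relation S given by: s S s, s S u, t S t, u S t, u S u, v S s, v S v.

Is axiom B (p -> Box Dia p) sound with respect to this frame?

The schema B characterises exactly the symmetric frames.
Symmetric: no — s S u but not u S s.

No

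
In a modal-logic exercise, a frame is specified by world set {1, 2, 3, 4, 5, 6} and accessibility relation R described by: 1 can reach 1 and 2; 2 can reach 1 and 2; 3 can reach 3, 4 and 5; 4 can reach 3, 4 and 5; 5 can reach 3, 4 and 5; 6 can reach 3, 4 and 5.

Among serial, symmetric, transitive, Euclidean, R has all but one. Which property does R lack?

symmetric

Serial: yes — every world has a successor (e.g. 1 R 1).
Symmetric: no — 6 R 3 but not 3 R 6.
Transitive: yes — every two-step R-path is closed by a direct edge.
Euclidean: yes — any two successors of a common world are R-related.
Only symmetric fails.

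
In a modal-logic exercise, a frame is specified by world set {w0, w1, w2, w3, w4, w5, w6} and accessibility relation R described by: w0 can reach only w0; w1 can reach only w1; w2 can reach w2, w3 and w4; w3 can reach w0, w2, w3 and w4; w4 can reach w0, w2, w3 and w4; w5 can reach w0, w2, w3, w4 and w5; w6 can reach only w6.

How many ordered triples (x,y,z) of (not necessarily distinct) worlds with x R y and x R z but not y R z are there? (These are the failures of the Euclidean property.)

Enumerating: (w3,w0,w2), (w3,w0,w3), (w3,w0,w4), (w3,w2,w0), (w4,w0,w2), (w4,w0,w3), (w4,w0,w4), (w4,w2,w0), (w5,w0,w2), (w5,w0,w3), (w5,w0,w4), (w5,w0,w5), (w5,w2,w0), (w5,w2,w5), (w5,w3,w5), (w5,w4,w5).

16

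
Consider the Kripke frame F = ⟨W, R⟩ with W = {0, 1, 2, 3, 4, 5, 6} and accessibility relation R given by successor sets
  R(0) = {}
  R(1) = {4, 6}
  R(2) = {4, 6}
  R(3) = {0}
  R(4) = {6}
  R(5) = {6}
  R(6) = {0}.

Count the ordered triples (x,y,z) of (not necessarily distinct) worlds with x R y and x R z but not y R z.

10

Enumerating: (1,4,4), (1,6,4), (1,6,6), (2,4,4), (2,6,4), (2,6,6), (3,0,0), (4,6,6), (5,6,6), (6,0,0).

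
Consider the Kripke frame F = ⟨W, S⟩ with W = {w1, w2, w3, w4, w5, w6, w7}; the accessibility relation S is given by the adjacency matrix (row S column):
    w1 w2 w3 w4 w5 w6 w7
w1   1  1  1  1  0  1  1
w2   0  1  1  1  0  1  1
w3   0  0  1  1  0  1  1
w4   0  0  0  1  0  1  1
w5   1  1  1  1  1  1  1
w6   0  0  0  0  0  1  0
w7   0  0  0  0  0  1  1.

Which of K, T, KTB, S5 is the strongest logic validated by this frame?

Reflexive (axiom T): yes — every world is S-related to itself.
Symmetric (axiom B): no — w1 S w2 but not w2 S w1.
Euclidean (axiom 5): no — w1 S w3 and w1 S w2, but not w3 S w2.
So F validates K, T; KTB would additionally require S to be symmetric. The strongest is T.

T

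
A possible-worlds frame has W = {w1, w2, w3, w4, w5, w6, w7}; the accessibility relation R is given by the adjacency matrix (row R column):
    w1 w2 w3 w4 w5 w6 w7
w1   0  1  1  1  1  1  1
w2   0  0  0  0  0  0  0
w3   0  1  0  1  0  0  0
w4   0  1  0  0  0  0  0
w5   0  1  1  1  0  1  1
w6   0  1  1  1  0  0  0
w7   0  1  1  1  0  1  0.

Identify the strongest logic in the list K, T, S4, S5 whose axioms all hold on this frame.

K

Reflexive (axiom T): no — w1 is not related to itself.
Transitive (axiom 4): yes — every two-step R-path is closed by a direct edge.
Euclidean (axiom 5): no — w1 R w2 and w1 R w3, but not w2 R w3.
So F validates K; T would additionally require R to be reflexive. The strongest is K.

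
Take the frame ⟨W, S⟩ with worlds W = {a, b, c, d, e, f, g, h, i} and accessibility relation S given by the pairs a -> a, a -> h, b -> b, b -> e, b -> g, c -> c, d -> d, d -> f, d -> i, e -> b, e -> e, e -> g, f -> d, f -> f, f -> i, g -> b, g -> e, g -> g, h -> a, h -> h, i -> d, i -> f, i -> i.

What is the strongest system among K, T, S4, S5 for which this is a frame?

Reflexive (axiom T): yes — every world is S-related to itself.
Transitive (axiom 4): yes — every two-step S-path is closed by a direct edge.
Euclidean (axiom 5): yes — any two successors of a common world are S-related.
So F validates K, T, S4, S5. The strongest is S5.

S5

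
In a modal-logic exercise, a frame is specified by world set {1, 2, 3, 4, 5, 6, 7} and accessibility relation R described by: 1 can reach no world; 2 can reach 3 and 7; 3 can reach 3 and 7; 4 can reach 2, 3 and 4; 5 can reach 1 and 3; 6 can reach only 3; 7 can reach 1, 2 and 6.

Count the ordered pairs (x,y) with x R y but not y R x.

9

Enumerating: (2,3), (3,7), (4,2), (4,3), (5,1), (5,3), (6,3), (7,1), (7,6).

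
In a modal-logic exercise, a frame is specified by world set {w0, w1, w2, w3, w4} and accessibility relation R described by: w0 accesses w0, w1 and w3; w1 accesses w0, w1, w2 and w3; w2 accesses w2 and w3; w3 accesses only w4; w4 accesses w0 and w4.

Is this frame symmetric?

Symmetric: no — w0 R w3 but not w3 R w0.

No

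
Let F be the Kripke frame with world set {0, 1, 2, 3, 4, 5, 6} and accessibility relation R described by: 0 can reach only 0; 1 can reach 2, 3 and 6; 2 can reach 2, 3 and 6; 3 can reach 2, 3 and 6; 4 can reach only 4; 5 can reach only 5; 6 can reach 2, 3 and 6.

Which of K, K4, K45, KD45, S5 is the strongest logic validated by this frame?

Transitive (axiom 4): yes — every two-step R-path is closed by a direct edge.
Euclidean (axiom 5): yes — any two successors of a common world are R-related.
Serial (axiom D): yes — every world has a successor (e.g. 0 R 0).
Reflexive (axiom T): no — 1 is not related to itself.
So F validates K, K4, K45, KD45; S5 would additionally require R to be reflexive. The strongest is KD45.

KD45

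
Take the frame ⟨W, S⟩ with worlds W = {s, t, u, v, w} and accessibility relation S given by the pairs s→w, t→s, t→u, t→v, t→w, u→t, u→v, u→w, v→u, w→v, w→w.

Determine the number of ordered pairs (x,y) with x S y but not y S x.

Enumerating: (s,w), (t,s), (t,v), (t,w), (u,w), (w,v).

6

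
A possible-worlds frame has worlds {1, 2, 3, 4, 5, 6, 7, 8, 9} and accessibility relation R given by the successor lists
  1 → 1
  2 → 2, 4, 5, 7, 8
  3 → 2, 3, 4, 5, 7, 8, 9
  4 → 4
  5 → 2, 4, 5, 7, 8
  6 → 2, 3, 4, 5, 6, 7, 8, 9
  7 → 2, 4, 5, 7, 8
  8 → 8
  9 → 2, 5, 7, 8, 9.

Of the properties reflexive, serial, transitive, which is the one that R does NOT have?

transitive

Reflexive: yes — every world is R-related to itself.
Serial: yes — every world has a successor (e.g. 1 R 1).
Transitive: no — 9 R 2 and 2 R 4, but not 9 R 4.
Only transitive fails.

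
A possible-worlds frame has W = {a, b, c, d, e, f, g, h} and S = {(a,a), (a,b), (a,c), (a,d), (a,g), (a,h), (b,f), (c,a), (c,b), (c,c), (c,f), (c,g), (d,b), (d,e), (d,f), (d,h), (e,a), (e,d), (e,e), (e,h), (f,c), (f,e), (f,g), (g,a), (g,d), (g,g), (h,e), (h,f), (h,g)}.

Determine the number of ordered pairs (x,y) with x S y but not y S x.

15

Enumerating: (a,b), (a,d), (a,h), (b,f), (c,b), (c,g), (d,b), (d,f), (d,h), (e,a), (f,e), (f,g), (g,d), (h,f), (h,g).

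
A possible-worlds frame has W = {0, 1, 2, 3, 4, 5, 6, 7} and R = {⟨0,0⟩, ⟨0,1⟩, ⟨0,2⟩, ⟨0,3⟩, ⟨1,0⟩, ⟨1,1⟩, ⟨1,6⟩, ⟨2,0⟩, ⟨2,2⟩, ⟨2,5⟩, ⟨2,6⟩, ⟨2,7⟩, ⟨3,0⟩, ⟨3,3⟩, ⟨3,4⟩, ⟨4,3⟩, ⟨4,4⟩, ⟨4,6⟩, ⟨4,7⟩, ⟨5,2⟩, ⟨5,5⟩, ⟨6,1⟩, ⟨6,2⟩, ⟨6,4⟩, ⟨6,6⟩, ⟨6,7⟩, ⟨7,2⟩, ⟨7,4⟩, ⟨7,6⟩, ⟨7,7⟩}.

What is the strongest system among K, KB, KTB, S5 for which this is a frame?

KTB

Symmetric (axiom B): yes — every pair in R has its reverse in R.
Reflexive (axiom T): yes — every world is R-related to itself.
Euclidean (axiom 5): no — 0 R 1 and 0 R 2, but not 1 R 2.
So F validates K, KB, KTB; S5 would additionally require R to be Euclidean. The strongest is KTB.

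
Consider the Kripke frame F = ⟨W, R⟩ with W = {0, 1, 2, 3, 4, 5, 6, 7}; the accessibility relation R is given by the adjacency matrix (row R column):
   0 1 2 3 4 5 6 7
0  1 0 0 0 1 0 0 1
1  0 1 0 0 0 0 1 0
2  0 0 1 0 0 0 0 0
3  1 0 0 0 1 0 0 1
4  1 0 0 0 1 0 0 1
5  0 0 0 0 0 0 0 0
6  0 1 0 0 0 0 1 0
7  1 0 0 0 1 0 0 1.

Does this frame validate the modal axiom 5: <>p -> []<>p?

By correspondence theory, 5 is valid on a frame iff R is Euclidean.
Euclidean: yes — any two successors of a common world are R-related.

Yes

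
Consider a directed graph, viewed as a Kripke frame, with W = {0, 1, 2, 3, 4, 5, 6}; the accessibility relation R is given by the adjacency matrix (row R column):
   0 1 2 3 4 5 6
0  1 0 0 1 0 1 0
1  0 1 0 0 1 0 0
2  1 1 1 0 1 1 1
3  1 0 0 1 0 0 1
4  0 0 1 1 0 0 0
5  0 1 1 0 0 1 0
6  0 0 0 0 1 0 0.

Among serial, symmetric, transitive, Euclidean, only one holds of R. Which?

serial

Serial: yes — every world has a successor (e.g. 0 R 0).
Symmetric: no — 0 R 5 but not 5 R 0.
Transitive: no — 0 R 3 and 3 R 6, but not 0 R 6.
Euclidean: no — 0 R 3 and 0 R 5, but not 3 R 5.
Only serial holds.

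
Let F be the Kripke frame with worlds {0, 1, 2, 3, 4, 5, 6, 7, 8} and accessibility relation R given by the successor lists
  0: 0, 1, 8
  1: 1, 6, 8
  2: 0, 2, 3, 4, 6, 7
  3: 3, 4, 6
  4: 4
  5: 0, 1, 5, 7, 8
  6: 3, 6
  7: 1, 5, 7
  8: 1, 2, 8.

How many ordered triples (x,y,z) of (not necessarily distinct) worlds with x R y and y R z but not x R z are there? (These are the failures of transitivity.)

Enumerating: (0,1,6), (0,8,2), (1,6,3), (1,8,2), (2,0,1), (2,0,8), (2,7,1), (2,7,5), (5,1,6), (5,8,2), (6,3,4), (7,1,6), … and 9 more.
Total: 21.

21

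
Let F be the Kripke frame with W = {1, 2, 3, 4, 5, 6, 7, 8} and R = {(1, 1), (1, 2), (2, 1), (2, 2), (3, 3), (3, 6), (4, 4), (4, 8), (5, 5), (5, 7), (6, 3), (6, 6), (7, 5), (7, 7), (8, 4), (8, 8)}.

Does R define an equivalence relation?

Yes

Reflexive: yes — every world is R-related to itself.
Symmetric: yes — every pair in R has its reverse in R.
Transitive: yes — every two-step R-path is closed by a direct edge.
So R is an equivalence relation.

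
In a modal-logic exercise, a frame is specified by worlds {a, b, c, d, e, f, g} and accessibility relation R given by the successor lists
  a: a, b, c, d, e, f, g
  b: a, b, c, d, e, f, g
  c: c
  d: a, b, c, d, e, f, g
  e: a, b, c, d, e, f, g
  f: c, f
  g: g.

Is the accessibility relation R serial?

Serial: yes — every world has a successor (e.g. a R a).

Yes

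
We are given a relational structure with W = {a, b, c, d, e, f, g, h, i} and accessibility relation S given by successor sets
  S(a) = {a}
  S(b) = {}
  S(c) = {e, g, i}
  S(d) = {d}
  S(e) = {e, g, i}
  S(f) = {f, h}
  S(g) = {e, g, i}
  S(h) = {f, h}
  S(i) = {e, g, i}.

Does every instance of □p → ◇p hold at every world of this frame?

No

The schema D characterises exactly the serial frames.
Serial: no — b has no S-successor.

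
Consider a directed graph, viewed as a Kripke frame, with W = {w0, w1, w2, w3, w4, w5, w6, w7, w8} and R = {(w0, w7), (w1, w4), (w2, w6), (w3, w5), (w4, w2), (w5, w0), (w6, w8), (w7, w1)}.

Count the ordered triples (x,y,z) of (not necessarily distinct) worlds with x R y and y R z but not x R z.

Enumerating: (w0,w7,w1), (w1,w4,w2), (w2,w6,w8), (w3,w5,w0), (w4,w2,w6), (w5,w0,w7), (w7,w1,w4).

7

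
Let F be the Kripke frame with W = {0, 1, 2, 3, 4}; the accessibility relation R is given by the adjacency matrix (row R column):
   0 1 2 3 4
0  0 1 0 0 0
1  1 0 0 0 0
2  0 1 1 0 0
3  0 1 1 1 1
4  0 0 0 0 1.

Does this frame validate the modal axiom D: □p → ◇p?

The schema D characterises exactly the serial frames.
Serial: yes — every world has a successor (e.g. 0 R 1).

Yes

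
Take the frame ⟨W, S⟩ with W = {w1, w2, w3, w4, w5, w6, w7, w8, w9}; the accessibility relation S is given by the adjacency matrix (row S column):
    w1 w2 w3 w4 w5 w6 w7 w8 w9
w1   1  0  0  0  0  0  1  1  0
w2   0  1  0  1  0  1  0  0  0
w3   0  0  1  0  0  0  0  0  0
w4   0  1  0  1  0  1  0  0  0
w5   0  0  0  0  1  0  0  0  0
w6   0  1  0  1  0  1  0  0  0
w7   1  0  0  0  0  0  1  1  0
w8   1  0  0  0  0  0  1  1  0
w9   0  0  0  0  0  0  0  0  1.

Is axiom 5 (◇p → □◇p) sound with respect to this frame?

Axiom 5 corresponds to the accessibility relation being Euclidean.
Euclidean: yes — any two successors of a common world are S-related.

Yes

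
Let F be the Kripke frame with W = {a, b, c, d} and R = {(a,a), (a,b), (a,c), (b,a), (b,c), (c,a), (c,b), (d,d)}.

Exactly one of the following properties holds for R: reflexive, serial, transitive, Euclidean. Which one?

serial

Reflexive: no — b is not related to itself.
Serial: yes — every world has a successor (e.g. a R a).
Transitive: no — b R a and a R b, but not b R b.
Euclidean: no — a R b and a R b, but not b R b.
Only serial holds.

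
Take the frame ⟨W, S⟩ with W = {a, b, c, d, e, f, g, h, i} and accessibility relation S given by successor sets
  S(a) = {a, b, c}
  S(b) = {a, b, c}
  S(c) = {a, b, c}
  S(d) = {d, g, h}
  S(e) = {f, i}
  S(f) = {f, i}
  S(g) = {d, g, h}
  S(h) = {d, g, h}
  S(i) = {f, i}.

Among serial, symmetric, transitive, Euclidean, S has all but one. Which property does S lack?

symmetric

Serial: yes — every world has a successor (e.g. a S a).
Symmetric: no — e S f but not f S e.
Transitive: yes — every two-step S-path is closed by a direct edge.
Euclidean: yes — any two successors of a common world are S-related.
Only symmetric fails.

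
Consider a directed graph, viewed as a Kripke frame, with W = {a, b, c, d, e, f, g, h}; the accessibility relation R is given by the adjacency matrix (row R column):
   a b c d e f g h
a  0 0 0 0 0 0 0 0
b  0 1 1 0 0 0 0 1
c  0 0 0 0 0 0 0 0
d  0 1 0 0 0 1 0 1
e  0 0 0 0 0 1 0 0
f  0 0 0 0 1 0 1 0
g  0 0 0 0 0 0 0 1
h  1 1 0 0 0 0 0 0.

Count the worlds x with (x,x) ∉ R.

7

Enumerating: a, c, d, e, f, g, h.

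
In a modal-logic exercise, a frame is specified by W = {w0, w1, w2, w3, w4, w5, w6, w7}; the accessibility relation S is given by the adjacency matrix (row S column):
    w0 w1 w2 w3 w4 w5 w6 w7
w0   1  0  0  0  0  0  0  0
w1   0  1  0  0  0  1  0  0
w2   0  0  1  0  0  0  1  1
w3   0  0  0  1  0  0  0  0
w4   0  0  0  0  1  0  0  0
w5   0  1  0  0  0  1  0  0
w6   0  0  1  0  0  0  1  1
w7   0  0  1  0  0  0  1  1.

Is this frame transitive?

Yes

Transitive: yes — every two-step S-path is closed by a direct edge.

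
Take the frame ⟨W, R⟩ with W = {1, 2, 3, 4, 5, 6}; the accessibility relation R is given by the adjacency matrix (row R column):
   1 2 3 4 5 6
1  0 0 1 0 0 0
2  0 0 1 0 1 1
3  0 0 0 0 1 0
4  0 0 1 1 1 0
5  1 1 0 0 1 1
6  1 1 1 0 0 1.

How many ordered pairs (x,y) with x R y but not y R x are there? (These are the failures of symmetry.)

9

Enumerating: (1,3), (2,3), (3,5), (4,3), (4,5), (5,1), (5,6), (6,1), (6,3).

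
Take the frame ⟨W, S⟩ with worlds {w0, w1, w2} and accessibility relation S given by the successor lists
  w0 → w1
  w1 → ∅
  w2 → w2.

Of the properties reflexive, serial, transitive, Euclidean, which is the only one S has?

Reflexive: no — w0 is not related to itself.
Serial: no — w1 has no S-successor.
Transitive: yes — every two-step S-path is closed by a direct edge.
Euclidean: no — w0 S w1 and w0 S w1, but not w1 S w1.
Only transitive holds.

transitive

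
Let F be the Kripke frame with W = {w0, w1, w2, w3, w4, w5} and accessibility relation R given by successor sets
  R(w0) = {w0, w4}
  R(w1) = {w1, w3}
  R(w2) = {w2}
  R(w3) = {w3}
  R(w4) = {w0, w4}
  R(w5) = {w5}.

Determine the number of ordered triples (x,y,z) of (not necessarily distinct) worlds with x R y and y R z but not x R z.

R is transitive; there are no such tuples.

0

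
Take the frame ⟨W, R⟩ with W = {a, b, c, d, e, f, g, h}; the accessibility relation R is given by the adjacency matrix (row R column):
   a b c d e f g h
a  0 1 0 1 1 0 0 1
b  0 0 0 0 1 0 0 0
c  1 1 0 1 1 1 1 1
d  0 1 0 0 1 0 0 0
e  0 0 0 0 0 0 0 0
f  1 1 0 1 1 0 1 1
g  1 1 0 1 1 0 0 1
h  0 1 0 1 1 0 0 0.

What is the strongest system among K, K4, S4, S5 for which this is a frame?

Transitive (axiom 4): yes — every two-step R-path is closed by a direct edge.
Reflexive (axiom T): no — a is not related to itself.
Euclidean (axiom 5): no — a R b and a R d, but not b R d.
So F validates K, K4; S4 would additionally require R to be reflexive. The strongest is K4.

K4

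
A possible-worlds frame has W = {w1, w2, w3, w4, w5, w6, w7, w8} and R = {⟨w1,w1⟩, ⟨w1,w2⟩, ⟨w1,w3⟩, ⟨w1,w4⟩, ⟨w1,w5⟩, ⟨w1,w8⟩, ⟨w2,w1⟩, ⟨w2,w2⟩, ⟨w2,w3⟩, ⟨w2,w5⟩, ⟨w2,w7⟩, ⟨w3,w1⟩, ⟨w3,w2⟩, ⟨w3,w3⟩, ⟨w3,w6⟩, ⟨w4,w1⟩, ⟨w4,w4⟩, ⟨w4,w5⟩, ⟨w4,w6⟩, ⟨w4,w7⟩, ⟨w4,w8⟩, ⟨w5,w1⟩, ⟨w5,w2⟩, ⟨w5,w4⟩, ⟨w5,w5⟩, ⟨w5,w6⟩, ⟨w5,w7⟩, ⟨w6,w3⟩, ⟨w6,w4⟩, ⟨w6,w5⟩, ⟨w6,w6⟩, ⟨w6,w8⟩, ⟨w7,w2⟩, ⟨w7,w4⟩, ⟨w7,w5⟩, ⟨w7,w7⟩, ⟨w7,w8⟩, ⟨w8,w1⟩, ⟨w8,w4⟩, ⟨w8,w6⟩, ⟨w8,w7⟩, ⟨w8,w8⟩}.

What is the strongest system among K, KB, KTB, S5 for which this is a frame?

KTB

Symmetric (axiom B): yes — every pair in R has its reverse in R.
Reflexive (axiom T): yes — every world is R-related to itself.
Euclidean (axiom 5): no — w1 R w2 and w1 R w4, but not w2 R w4.
So F validates K, KB, KTB; S5 would additionally require R to be Euclidean. The strongest is KTB.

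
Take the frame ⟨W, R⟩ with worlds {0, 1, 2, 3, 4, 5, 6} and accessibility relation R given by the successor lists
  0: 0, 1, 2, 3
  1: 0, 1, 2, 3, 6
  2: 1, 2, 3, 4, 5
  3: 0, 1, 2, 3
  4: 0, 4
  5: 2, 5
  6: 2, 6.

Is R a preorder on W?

Reflexive: yes — every world is R-related to itself.
Transitive: no — 0 R 1 and 1 R 6, but not 0 R 6.
So R is not a preorder.

No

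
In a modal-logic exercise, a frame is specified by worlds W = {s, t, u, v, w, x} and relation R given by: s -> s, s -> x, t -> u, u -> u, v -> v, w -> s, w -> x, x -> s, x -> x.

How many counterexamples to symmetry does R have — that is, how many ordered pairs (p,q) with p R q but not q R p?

Enumerating: (t,u), (w,s), (w,x).

3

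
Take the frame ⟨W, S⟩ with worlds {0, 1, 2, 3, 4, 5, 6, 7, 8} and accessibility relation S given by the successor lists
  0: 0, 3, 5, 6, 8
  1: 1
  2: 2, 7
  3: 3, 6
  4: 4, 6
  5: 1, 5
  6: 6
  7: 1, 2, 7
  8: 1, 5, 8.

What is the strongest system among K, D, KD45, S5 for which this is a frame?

Serial (axiom D): yes — every world has a successor (e.g. 0 S 0).
Euclidean (axiom 5): no — 0 S 3 and 0 S 5, but not 3 S 5.
Transitive (axiom 4): no — 0 S 5 and 5 S 1, but not 0 S 1.
Reflexive (axiom T): yes — every world is S-related to itself.
So F validates K, D; KD45 would additionally require S to be Euclidean and transitive. The strongest is D.

D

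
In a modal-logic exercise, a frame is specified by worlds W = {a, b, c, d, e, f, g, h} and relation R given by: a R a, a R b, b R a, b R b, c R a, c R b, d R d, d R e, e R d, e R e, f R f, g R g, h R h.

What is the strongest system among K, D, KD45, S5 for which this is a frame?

Serial (axiom D): yes — every world has a successor (e.g. a R a).
Euclidean (axiom 5): yes — any two successors of a common world are R-related.
Transitive (axiom 4): yes — every two-step R-path is closed by a direct edge.
Reflexive (axiom T): no — c is not related to itself.
So F validates K, D, KD45; S5 would additionally require R to be reflexive. The strongest is KD45.

KD45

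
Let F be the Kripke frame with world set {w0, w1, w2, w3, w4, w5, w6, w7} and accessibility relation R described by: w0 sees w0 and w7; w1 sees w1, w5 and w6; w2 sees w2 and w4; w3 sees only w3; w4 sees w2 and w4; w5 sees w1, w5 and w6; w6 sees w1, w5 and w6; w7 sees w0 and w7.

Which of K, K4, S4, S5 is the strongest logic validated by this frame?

S5

Transitive (axiom 4): yes — every two-step R-path is closed by a direct edge.
Reflexive (axiom T): yes — every world is R-related to itself.
Euclidean (axiom 5): yes — any two successors of a common world are R-related.
So F validates K, K4, S4, S5. The strongest is S5.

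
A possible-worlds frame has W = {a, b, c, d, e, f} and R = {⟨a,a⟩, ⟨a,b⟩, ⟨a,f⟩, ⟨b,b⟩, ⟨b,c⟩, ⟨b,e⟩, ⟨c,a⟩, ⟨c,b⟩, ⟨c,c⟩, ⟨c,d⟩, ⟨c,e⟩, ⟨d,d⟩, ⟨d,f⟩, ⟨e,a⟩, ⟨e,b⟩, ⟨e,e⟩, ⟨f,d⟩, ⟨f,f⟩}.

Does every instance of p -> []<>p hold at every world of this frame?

No

By correspondence theory, B is valid on a frame iff R is symmetric.
Symmetric: no — a R b but not b R a.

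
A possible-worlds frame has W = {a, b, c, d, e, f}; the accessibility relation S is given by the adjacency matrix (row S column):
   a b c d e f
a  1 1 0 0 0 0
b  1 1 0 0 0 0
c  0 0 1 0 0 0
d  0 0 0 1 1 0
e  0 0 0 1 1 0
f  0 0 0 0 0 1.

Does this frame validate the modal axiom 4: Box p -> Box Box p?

Yes

By correspondence theory, 4 is valid on a frame iff S is transitive.
Transitive: yes — every two-step S-path is closed by a direct edge.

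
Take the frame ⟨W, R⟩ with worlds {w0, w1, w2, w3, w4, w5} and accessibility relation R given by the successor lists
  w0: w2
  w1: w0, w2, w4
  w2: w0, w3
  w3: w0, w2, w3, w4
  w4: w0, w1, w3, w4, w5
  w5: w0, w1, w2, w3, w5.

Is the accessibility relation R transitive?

No

Transitive: no — w0 R w2 and w2 R w3, but not w0 R w3.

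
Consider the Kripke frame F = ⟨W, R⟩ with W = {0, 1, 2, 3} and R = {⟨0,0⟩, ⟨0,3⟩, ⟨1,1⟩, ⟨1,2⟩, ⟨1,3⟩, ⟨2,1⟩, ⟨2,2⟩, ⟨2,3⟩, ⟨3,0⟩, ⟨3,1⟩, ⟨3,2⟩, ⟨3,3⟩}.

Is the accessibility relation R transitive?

Transitive: no — 0 R 3 and 3 R 1, but not 0 R 1.

No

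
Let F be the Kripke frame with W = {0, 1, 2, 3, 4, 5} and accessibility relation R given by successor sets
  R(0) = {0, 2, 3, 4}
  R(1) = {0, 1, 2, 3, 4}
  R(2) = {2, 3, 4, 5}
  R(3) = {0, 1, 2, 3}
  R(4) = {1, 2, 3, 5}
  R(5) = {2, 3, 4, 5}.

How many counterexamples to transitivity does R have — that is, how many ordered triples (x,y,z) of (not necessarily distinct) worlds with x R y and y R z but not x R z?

Enumerating: (0,2,5), (0,3,1), (0,4,1), (0,4,5), (1,2,5), (1,4,5), (2,3,0), (2,3,1), (2,4,1), (3,0,4), (3,1,4), (3,2,4), … and 9 more.
Total: 21.

21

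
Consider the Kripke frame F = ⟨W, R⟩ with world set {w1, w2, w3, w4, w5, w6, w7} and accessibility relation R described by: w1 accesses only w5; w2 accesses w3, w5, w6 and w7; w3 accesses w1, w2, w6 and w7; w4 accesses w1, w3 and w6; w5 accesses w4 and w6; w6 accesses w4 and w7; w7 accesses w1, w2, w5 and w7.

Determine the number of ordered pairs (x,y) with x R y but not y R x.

Enumerating: (w1,w5), (w2,w5), (w2,w6), (w3,w1), (w3,w6), (w3,w7), (w4,w1), (w4,w3), (w5,w4), (w5,w6), (w6,w7), (w7,w1), (w7,w5).

13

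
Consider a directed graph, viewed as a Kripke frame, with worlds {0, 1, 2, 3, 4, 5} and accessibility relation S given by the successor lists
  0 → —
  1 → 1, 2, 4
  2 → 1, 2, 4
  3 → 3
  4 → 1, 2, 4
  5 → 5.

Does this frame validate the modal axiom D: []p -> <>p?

No

The schema D characterises exactly the serial frames.
Serial: no — 0 has no S-successor.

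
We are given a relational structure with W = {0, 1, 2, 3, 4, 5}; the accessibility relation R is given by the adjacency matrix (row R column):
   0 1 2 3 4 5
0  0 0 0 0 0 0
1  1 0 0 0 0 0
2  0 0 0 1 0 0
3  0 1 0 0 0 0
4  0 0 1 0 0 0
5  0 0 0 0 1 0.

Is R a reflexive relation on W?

No

Reflexive: no — 0 is not related to itself.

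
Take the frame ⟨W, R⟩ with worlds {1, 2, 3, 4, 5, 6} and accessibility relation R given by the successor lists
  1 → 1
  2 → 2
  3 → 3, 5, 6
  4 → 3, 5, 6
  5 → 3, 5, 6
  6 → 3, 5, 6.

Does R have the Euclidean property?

Yes

Euclidean: yes — any two successors of a common world are R-related.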